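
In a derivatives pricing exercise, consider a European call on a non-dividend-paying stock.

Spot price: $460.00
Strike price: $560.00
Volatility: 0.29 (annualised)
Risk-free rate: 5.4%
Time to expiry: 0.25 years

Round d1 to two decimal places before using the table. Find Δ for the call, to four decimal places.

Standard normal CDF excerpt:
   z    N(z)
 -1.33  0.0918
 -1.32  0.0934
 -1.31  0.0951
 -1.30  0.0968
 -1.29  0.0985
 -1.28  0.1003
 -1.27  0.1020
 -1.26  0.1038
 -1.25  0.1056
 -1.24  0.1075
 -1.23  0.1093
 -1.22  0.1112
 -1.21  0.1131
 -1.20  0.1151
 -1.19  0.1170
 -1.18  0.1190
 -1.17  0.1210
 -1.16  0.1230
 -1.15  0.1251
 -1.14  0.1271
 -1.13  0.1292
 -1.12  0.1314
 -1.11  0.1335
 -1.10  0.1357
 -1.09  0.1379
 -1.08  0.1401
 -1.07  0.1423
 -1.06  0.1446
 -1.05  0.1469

σ√T = 0.29 × 0.5000 = 0.1450
d₁ = [ln(460/560) + (0.054 + ½·0.29²)·0.25] / (σ√T) = (-0.1967 + 0.0240) / 0.1450 = -1.1910 which rounds to -1.19
N(d₁) = N(-1.19) = 0.1170
Δ_call = N(d₁) = 0.1170

0.1170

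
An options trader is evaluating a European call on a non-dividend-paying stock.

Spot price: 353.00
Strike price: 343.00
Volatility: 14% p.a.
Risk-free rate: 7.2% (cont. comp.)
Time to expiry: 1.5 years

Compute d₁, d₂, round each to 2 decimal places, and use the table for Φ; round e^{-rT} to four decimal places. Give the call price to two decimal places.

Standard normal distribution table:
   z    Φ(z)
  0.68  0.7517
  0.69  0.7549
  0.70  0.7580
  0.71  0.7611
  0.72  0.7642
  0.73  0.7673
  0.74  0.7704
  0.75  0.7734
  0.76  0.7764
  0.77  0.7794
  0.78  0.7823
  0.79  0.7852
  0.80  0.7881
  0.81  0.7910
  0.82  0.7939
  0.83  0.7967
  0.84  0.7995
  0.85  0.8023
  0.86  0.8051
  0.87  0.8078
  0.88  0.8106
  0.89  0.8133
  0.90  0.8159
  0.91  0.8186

51.82

σ√T = 0.14·√1.5 = 0.1715
ln(S/K) + (r + σ²/2)T = ln(353/343) + (0.072 + 0.14²/2)·1.5 = 0.0287 + 0.1227 = 0.1514
d₁ = 0.1514 / 0.1715 = 0.8832 which rounds to 0.88
d₂ = d₁ − σ√T = 0.8832 − 0.1715 = 0.7117 which rounds to 0.71
e^(−rT) = e^(−0.072·1.5) = 0.8976
N(d₁) = N(0.88) = 0.8106;  N(d₂) = N(0.71) = 0.7611
C = 353·0.8106 − 343·0.8976·0.7611 = 286.1418 − 234.3250 = 51.8168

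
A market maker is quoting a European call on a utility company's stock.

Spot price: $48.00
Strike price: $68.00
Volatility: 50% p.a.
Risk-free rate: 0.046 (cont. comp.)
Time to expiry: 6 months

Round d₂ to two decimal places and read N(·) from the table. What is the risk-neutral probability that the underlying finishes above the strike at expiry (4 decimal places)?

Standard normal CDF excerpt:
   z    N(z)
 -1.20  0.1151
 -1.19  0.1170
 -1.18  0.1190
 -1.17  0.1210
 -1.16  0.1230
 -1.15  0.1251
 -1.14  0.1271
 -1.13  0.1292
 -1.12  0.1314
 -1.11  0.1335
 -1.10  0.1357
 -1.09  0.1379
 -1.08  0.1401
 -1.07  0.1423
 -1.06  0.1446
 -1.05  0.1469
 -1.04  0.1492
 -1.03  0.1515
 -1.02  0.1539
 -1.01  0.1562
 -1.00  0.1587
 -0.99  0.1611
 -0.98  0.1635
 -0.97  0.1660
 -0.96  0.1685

T = 0.5;  σ√T = 0.3536
d₁ = [ln(48/68) + (0.046 + ½·0.5²)·0.5] / (σ√T) = (-0.3483 + 0.0855) / 0.3536 = -0.7433 which rounds to -0.74
d₂ = -0.7433 − 0.3536 = -1.0969 which rounds to -1.10
Risk-neutral Pr[S_T > K] = N(d₂) = N(-1.10) = 0.1357

0.1357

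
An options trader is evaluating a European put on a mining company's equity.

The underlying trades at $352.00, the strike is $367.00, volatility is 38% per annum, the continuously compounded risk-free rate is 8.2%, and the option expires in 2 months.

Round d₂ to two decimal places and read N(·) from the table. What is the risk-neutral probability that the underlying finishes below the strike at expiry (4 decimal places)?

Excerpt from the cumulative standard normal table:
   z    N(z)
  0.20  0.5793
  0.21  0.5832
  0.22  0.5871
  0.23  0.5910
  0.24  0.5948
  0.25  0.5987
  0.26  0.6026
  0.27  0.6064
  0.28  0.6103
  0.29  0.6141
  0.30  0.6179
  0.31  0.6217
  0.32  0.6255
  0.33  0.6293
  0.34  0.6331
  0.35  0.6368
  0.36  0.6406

σ√T = 0.38 × 0.4082 = 0.1551
d₁ = [ln(352/367) + (0.082 + ½·0.38²)·0.1667] / (σ√T) = (-0.0417 + 0.0257) / 0.1551 = -0.1033 which rounds to -0.10
d₂ = -0.1033 − 0.1551 = -0.2585 which rounds to -0.26
Pr(exercise) under Q = N(−d₂) = N(0.26) = 0.6026

0.6026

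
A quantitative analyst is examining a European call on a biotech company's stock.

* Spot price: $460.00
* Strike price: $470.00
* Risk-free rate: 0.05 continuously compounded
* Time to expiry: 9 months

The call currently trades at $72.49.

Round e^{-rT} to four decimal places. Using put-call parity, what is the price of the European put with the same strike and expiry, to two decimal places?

exp(−rT) = exp(−0.05·0.75) = 0.9632
Put-call parity: C − P = S − K·e^(−rT) = 460 − 470·0.9632 = 460 − 452.7040 = 7.2960
P = C − (C − P) = 72.49 − (7.2960) = 65.1940

$65.19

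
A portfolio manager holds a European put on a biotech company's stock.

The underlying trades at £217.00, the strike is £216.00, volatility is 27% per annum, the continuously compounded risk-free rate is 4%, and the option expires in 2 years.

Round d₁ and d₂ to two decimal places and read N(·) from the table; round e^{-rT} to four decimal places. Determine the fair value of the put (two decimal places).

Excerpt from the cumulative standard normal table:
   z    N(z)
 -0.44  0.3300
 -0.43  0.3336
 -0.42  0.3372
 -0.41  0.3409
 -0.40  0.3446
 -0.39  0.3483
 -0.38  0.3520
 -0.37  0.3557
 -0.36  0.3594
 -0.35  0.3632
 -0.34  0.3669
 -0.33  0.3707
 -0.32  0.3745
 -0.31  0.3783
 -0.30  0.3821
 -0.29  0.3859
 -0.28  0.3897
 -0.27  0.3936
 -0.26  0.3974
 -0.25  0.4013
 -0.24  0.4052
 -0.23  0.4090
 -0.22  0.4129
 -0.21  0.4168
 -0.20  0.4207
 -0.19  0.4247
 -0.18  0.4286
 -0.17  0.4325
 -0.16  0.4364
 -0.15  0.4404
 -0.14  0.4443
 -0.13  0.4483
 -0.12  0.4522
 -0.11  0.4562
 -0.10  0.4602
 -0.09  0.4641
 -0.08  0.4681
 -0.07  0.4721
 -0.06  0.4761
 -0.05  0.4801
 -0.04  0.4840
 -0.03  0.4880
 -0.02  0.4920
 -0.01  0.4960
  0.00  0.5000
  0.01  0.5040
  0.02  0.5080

£23.33

T = 2;  σ√T = 0.3818
d₁ = [ln(217/216) + (0.04 + ½·0.27²)·2] / (σ√T) = (0.0046 + 0.1529) / 0.3818 = 0.4125 which rounds to 0.41
d₂ = 0.4125 − 0.3818 = 0.0307 which rounds to 0.03
exp(−rT) = exp(−0.04·2) = 0.9231
N(−d₂) = N(-0.03) = 0.4880;  N(−d₁) = N(-0.41) = 0.3409
P = 216·0.9231·0.4880 − 217·0.3409 = 97.3021 − 73.9753 = 23.3268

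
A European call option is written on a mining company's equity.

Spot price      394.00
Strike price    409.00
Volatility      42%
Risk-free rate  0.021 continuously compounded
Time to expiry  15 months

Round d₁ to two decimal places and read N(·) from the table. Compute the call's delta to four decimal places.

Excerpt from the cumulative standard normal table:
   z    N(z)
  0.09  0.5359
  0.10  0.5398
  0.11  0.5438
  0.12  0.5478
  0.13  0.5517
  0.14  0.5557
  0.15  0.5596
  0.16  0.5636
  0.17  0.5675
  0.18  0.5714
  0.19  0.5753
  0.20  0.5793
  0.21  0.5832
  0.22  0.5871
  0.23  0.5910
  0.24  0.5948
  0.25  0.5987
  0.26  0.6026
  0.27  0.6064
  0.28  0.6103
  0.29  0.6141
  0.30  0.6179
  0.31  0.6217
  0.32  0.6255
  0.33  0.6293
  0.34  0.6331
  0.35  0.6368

0.5832

σ√T = 0.42·√1.25 = 0.4696
ln(S/K) + (r + σ²/2)T = ln(394/409) + (0.021 + 0.42²/2)·1.25 = -0.0374 + 0.1365 = 0.0991
d₁ = 0.0991 / 0.4696 = 0.2111 ≈ 0.21
N(d₁) = N(0.21) = 0.5832
Δ_call = N(d₁) = 0.5832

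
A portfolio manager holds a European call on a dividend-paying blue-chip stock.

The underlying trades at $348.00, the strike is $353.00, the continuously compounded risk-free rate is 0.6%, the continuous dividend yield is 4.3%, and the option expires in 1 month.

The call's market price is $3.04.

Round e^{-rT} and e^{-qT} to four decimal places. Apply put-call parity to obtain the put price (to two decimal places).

$9.12

e^(−qT) = e^(−0.043·0.08333) = 0.9964;  e^(−rT) = e^(−0.006·0.08333) = 0.9995
Put-call parity: C − P = S·e^(−qT) − K·e^(−rT) = 348·0.9964 − 353·0.9995 = 346.7472 − 352.8235 = -6.0763
P = C − (C − P) = 3.04 − (-6.0763) = 9.1163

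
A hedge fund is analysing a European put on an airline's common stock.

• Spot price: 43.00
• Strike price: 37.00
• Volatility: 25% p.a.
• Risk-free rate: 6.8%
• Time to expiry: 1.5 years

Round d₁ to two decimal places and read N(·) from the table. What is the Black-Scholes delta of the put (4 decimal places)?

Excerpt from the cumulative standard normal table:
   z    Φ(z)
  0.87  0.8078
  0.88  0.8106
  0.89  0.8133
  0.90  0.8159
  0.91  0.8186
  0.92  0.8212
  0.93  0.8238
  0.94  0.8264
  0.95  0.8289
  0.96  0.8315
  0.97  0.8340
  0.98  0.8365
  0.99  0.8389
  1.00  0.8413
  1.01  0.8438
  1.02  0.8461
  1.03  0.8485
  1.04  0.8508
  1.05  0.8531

T = 1.5;  σ√T = 0.3062
d₁ = [ln(43/37) + (0.068 + 0.25²/2)·1.5] / 0.3062 = [0.1503 + 0.1489] / 0.3062 = 0.9770 ⇒ 0.98
N(d₁) = N(0.98) = 0.8365
Δ_put = N(d₁) − 1 = 0.8365 − 1 = -0.1635

-0.1635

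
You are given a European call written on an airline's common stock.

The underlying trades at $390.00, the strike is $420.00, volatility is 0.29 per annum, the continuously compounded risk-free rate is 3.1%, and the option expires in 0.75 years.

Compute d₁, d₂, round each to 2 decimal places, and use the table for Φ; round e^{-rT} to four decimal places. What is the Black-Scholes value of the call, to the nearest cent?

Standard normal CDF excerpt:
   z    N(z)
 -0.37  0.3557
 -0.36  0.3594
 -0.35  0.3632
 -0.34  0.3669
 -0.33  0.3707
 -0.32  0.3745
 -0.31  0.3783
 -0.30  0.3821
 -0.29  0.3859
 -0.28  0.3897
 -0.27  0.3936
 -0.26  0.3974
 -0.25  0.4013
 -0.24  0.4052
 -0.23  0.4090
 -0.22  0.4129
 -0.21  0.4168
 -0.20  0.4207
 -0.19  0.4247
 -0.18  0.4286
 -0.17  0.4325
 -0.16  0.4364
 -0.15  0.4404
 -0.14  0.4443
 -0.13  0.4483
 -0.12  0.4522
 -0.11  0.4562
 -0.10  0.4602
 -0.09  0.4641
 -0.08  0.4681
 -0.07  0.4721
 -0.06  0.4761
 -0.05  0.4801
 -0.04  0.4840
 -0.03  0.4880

T = 0.75;  σ√T = 0.2511
d₁ = [ln(390/420) + (0.031 + 0.29²/2)·0.75] / 0.2511 = [-0.0741 + 0.0548] / 0.2511 = -0.0769 which rounds to -0.08
d₂ = d₁ − σ√T = -0.0769 − 0.2511 = -0.3281 which rounds to -0.33
e^(−rT) = e^(−0.031·0.75) = 0.9770
N(d₁) = N(-0.08) = 0.4681;  N(d₂) = N(-0.33) = 0.3707
C = 390·0.4681 − 420·0.9770·0.3707 = 182.5590 − 152.1130 = 30.4460

$30.45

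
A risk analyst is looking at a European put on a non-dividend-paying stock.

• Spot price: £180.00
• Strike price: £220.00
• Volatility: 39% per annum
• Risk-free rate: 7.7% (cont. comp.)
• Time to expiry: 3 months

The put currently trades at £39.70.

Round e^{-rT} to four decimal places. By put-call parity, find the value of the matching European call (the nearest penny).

exp(−rT) = exp(−0.077·0.25) = 0.9809
Put-call parity: C − P = S − K·e^(−rT) = 180 − 220·0.9809 = 180 − 215.7980 = -35.7980
C = P + (C − P) = 39.70 + (-35.7980) = 3.9020

£3.90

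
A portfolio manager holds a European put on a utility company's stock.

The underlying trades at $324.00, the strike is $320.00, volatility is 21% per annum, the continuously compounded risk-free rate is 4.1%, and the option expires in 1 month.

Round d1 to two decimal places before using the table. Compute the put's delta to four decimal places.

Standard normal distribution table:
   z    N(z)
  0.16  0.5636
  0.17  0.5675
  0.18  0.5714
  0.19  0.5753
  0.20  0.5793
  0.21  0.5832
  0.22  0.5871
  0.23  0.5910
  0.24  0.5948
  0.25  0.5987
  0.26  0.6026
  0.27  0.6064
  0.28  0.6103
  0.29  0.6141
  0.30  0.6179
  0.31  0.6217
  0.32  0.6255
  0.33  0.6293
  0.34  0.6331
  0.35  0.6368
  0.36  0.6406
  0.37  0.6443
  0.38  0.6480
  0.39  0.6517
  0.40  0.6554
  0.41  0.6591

T = 0.08333;  σ√T = 0.0606
d₁ = [ln(324/320) + (0.041 + ½·0.21²)·0.08333] / (σ√T) = (0.0124 + 0.0053) / 0.0606 = 0.2916 ⇒ 0.29
N(d₁) = N(0.29) = 0.6141
Δ_put = N(d₁) − 1 = 0.6141 − 1 = -0.3859

-0.3859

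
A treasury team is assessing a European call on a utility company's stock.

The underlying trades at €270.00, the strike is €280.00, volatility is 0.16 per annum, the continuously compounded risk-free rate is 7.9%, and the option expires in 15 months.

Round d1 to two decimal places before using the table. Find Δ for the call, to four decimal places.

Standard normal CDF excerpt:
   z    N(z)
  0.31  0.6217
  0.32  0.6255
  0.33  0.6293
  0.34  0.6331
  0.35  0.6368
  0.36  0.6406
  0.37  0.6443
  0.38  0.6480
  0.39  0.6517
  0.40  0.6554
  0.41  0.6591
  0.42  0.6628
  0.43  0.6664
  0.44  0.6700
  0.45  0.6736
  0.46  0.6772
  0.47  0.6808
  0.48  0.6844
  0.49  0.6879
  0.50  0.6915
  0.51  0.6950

σ√T = 0.16·√1.25 = 0.1789
ln(S/K) + (r + σ²/2)T = ln(270/280) + (0.079 + 0.16²/2)·1.25 = -0.0364 + 0.1148 = 0.0784
d₁ = 0.0784 / 0.1789 = 0.4382 ≈ 0.44
N(d₁) = N(0.44) = 0.6700
Δ_call = N(d₁) = 0.6700

0.6700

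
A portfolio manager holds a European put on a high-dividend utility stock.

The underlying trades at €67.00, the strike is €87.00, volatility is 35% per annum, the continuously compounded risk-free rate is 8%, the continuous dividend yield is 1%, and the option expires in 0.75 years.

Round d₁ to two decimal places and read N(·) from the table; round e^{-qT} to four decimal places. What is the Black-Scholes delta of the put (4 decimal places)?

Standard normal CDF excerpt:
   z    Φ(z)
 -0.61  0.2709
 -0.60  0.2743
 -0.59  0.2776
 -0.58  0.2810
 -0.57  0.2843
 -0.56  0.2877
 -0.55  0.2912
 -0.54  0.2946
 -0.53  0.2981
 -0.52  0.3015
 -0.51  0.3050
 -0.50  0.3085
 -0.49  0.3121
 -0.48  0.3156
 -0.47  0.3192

σ√T = 0.35·√0.75 = 0.3031
d₁ = [ln(67/87) + (0.08 − 0.01 + 0.35²/2)·0.75] / 0.3031 = [-0.2612 + 0.0984] / 0.3031 = -0.5370 → -0.54
N(d₁) = N(-0.54) = 0.2946
Δ_put = e^(−qT)·(N(d₁) − 1) = 0.9925·(0.2946 − 1) = -0.7001

-0.7001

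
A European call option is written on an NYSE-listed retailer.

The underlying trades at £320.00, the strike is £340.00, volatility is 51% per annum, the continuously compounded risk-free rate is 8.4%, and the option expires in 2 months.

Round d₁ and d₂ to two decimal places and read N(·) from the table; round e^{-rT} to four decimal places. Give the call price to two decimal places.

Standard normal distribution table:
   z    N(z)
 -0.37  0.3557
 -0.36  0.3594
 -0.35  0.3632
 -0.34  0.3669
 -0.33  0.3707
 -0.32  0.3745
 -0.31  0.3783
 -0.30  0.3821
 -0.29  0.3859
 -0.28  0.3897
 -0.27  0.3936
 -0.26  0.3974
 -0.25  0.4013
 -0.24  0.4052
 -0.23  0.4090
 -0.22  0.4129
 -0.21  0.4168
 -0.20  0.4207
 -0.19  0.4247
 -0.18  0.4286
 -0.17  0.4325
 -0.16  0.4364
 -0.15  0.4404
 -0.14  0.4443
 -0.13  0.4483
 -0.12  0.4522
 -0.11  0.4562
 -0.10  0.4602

£20.42

T = 0.1667;  σ√T = 0.2082
d₁ = [ln(320/340) + (0.084 + 0.51²/2)·0.1667] / 0.2082 = [-0.0606 + 0.0357] / 0.2082 = -0.1198 ⇒ -0.12
d₂ = d₁ − σ√T = -0.1198 − 0.2082 = -0.3280 ⇒ -0.33
exp(−rT) = exp(−0.084·0.1667) = 0.9861
N(d₁) = N(-0.12) = 0.4522;  N(d₂) = N(-0.33) = 0.3707
C = 320·0.4522 − 340·0.9861·0.3707 = 144.7040 − 124.2861 = 20.4179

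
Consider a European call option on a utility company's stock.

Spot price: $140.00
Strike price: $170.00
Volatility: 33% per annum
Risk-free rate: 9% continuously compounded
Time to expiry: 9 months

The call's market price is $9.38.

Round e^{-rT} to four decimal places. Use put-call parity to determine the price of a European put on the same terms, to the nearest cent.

$28.28

e^(−rT) = e^(−0.09·0.75) = 0.9347
Put-call parity: C − P = S − K·e^(−rT) = 140 − 170·0.9347 = 140 − 158.8990 = -18.8990
P = C − (C − P) = 9.38 − (-18.8990) = 28.2790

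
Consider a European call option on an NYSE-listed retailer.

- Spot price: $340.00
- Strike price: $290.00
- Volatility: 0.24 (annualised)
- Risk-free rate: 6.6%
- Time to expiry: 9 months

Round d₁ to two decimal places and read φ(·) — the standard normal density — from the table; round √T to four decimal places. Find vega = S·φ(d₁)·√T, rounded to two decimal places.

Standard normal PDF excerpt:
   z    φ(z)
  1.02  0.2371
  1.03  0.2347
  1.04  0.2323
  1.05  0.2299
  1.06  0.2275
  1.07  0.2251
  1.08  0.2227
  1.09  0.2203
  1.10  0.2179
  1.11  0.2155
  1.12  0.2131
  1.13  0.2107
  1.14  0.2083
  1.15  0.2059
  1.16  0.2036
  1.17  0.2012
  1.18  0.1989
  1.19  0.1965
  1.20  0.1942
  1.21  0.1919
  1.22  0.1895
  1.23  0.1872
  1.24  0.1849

63.45

T = 0.75;  σ√T = 0.2078
d₁ = [ln(340/290) + (0.066 + 0.24²/2)·0.75] / 0.2078 = [0.1591 + 0.0711] / 0.2078 = 1.1074 ⇒ 1.11
√T = √0.75 = 0.8660
φ(d₁) = φ(1.11) = 0.2155
vega = S·φ(d₁)·√T = 340·0.2155·0.8660 = 63.4518
(The put has the same vega.)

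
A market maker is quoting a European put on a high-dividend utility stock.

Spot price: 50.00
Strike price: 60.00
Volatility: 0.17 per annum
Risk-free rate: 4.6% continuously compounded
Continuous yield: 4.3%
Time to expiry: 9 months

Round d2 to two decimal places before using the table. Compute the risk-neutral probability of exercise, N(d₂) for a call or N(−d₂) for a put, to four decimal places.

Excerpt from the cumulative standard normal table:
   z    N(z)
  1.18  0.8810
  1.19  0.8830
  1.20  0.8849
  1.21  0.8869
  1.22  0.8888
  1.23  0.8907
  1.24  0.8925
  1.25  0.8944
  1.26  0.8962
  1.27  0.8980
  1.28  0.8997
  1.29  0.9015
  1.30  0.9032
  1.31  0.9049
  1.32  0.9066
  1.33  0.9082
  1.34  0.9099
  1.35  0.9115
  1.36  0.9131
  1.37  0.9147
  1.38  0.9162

T = 0.75;  σ√T = 0.1472
ln(S/K) + (r − q + σ²/2)T = ln(50/60) + (0.046 − 0.043 + 0.17²/2)·0.75 = -0.1823 + 0.0131 = -0.1692
d₁ = -0.1692 / 0.1472 = -1.1495 which rounds to -1.15
d₂ = d₁ − σ√T = -1.1495 − 0.1472 = -1.2967 which rounds to -1.30
Risk-neutral Pr[S_T < K] = N(−d₂) = N(1.30) = 0.9032

0.9032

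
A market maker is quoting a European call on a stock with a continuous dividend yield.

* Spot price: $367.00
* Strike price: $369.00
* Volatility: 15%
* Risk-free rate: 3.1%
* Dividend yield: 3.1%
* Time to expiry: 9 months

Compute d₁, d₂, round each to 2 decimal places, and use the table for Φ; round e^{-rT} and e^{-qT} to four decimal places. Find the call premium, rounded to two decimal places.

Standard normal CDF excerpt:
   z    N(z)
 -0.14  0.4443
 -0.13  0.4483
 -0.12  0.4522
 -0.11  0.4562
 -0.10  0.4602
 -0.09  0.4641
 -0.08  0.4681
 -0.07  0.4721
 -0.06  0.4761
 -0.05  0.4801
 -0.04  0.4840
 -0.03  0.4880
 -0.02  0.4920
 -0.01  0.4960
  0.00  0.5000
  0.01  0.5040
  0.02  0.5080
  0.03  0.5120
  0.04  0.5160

σ√T = 0.15 × 0.8660 = 0.1299
d₁ = [ln(367/369) + (0.031 − 0.031 + 0.15²/2)·0.75] / 0.1299 = [-0.0054 + 0.0084] / 0.1299 = 0.0231 ⇒ 0.02
d₂ = d₁ − σ√T = 0.0231 − 0.1299 = -0.1068 ⇒ -0.11
exp(−qT) = exp(−0.031·0.75) = 0.9770;  exp(−rT) = exp(−0.031·0.75) = 0.9770
N(d₁) = N(0.02) = 0.5080;  N(d₂) = N(-0.11) = 0.4562
C = 367·0.9770·0.5080 − 369·0.9770·0.4562 = 182.1480 − 164.4660 = 17.6819

$17.68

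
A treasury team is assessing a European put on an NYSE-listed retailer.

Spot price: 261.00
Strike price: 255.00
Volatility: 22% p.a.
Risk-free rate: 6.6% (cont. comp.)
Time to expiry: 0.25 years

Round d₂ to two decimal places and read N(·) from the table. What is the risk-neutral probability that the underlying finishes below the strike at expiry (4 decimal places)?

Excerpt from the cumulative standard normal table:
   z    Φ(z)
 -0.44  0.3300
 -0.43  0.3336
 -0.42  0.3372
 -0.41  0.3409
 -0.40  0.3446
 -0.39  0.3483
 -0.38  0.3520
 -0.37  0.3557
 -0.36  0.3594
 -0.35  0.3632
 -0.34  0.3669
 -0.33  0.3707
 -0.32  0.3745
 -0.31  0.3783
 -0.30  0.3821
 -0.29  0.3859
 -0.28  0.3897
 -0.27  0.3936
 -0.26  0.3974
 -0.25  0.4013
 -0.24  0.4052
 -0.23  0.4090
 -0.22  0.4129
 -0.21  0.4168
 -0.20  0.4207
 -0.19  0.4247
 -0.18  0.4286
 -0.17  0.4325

σ√T = 0.22 × 0.5000 = 0.1100
d₁ = [ln(261/255) + (0.066 + 0.22²/2)·0.25] / 0.1100 = [0.0233 + 0.0226] / 0.1100 = 0.4164 → 0.42
d₂ = d₁ − σ√T = 0.4164 − 0.1100 = 0.3064 → 0.31
Risk-neutral Pr[S_T < K] = N(−d₂) = N(-0.31) = 0.3783

0.3783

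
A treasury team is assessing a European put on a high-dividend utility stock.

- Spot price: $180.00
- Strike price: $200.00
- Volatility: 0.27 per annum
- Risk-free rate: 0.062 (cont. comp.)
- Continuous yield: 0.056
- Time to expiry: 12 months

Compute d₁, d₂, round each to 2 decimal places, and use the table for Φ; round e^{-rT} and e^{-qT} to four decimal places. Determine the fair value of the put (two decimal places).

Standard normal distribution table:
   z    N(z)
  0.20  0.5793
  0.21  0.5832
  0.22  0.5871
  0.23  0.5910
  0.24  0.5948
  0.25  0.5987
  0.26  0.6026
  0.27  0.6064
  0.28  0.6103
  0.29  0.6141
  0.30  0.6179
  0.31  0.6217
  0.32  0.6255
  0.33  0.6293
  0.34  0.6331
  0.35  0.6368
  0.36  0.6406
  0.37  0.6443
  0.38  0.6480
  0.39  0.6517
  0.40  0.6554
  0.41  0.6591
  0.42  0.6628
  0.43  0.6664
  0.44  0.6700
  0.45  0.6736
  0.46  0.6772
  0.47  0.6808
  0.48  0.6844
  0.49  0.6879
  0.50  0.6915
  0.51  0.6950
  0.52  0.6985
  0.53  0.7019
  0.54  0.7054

$29.41

T = 1;  σ√T = 0.2700
d₁ = [ln(180/200) + (0.062 − 0.056 + 0.27²/2)·1] / 0.2700 = [-0.1054 + 0.0425] / 0.2700 = -0.2330 ⇒ -0.23
d₂ = d₁ − σ√T = -0.2330 − 0.2700 = -0.5030 ⇒ -0.50
exp(−qT) = exp(−0.056·1) = 0.9455;  exp(−rT) = exp(−0.062·1) = 0.9399
P = 200·0.9399·N(0.50) − 180·0.9455·N(0.23) = 200·0.9399·0.6915 − 180·0.9455·0.5910 = 129.9882 − 100.5823 = 29.4059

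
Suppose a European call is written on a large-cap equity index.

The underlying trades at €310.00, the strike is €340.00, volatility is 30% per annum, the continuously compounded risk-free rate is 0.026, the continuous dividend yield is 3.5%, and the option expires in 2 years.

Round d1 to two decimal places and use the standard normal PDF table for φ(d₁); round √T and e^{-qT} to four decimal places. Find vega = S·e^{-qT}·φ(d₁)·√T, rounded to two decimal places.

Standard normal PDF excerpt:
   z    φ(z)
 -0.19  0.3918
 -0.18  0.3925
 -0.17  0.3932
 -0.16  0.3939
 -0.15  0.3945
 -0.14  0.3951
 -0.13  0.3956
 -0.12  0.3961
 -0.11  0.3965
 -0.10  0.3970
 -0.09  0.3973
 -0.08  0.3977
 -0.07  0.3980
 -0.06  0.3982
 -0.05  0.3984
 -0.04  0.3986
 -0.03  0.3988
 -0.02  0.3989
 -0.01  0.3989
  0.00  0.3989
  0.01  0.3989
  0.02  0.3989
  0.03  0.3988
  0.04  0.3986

162.85

T = 2;  σ√T = 0.4243
d₁ = [ln(310/340) + (0.026 − 0.035 + ½·0.3²)·2] / (σ√T) = (-0.0924 + 0.0720) / 0.4243 = -0.0480 ⇒ -0.05
√T = √2 = 1.4142
φ(d₁) = φ(-0.05) = 0.3984
e^(−qT) = e^(−0.035·2) = 0.9324
vega = S·e^(−qT)·φ(d₁)·√T = 310·0.9324·0.3984·1.4142 = 162.8524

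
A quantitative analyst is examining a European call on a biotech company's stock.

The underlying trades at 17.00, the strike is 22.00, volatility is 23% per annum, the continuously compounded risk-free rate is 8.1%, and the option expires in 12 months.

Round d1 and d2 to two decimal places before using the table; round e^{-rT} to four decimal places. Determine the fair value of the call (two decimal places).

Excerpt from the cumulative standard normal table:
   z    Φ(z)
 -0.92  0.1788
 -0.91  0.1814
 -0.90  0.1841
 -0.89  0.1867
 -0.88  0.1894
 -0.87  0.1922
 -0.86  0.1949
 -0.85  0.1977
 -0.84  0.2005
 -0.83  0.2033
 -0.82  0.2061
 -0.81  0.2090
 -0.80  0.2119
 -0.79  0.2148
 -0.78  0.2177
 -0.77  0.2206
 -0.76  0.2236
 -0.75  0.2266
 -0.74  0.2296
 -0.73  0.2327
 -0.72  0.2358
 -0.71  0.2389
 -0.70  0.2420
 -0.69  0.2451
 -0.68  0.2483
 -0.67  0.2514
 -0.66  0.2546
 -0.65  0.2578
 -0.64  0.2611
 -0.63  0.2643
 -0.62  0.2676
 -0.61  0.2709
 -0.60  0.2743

0.54

T = 1;  σ√T = 0.2300
d₁ = [ln(17/22) + (0.081 + ½·0.23²)·1] / (σ√T) = (-0.2578 + 0.1075) / 0.2300 = -0.6538 which rounds to -0.65
d₂ = -0.6538 − 0.2300 = -0.8838 which rounds to -0.88
e^(−rT) = e^(−0.081·1) = 0.9222
N(d₁) = N(-0.65) = 0.2578;  N(d₂) = N(-0.88) = 0.1894
C = 17·0.2578 − 22·0.9222·0.1894 = 4.3826 − 3.8426 = 0.5400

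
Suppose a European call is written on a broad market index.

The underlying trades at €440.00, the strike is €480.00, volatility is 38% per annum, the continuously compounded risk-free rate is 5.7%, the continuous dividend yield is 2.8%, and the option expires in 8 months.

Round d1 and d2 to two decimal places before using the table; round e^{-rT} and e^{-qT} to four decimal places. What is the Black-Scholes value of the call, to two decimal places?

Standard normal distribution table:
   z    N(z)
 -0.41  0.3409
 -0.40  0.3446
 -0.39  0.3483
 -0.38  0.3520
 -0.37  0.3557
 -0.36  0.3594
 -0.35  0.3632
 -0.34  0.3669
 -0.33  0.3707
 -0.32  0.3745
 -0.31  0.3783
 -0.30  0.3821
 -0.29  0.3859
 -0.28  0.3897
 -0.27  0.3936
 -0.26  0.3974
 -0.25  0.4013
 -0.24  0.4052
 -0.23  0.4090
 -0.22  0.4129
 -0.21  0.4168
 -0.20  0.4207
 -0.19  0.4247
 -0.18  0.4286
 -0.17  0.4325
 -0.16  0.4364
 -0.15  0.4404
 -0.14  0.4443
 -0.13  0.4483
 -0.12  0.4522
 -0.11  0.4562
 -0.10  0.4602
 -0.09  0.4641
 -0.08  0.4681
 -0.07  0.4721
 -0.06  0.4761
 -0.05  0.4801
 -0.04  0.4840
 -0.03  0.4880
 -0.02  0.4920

€41.24

σ√T = 0.38·√0.6667 = 0.3103
ln(S/K) + (r − q + σ²/2)T = ln(440/480) + (0.057 − 0.028 + 0.38²/2)·0.6667 = -0.0870 + 0.0675 = -0.0195
d₁ = -0.0195 / 0.3103 = -0.0630 ≈ -0.06
d₂ = d₁ − σ√T = -0.0630 − 0.3103 = -0.3733 ≈ -0.37
e^(−qT) = e^(−0.028·0.6667) = 0.9815;  e^(−rT) = e^(−0.057·0.6667) = 0.9627
C = 440·0.9815·N(-0.06) − 480·0.9627·N(-0.37) = 440·0.9815·0.4761 − 480·0.9627·0.3557 = 205.6085 − 164.3675 = 41.2410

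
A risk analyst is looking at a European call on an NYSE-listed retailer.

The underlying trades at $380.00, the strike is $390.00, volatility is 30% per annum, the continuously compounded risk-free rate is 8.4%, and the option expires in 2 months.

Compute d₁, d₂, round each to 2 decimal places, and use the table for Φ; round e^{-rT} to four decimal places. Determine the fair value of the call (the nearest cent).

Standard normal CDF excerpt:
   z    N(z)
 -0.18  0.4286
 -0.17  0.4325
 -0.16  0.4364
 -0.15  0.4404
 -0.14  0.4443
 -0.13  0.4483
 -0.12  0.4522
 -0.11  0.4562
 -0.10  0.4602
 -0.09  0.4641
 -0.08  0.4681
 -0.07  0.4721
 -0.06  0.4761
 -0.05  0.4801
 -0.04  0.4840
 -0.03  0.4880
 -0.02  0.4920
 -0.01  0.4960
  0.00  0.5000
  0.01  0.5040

$16.09

T = 0.1667;  σ√T = 0.1225
d₁ = [ln(380/390) + (0.084 + 0.3²/2)·0.1667] / 0.1225 = [-0.0260 + 0.0215] / 0.1225 = -0.0365 ⇒ -0.04
d₂ = d₁ − σ√T = -0.0365 − 0.1225 = -0.1590 ⇒ -0.16
exp(−rT) = exp(−0.084·0.1667) = 0.9861
C = 380·N(-0.04) − 390·0.9861·N(-0.16) = 380·0.4840 − 390·0.9861·0.4364 = 183.9200 − 167.8303 = 16.0897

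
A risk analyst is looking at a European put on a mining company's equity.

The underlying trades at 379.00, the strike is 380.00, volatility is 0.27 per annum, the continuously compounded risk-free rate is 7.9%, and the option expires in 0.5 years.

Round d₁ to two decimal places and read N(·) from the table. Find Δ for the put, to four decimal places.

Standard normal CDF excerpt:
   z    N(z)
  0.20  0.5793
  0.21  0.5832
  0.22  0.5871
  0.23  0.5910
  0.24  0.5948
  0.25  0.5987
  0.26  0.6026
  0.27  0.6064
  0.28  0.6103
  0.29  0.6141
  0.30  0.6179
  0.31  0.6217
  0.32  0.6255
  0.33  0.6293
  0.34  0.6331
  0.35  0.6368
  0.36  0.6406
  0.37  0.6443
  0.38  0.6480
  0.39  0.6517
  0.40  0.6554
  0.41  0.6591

σ√T = 0.27 × 0.7071 = 0.1909
d₁ = [ln(379/380) + (0.079 + 0.27²/2)·0.5] / 0.1909 = [-0.0026 + 0.0577] / 0.1909 = 0.2886 which rounds to 0.29
N(d₁) = N(0.29) = 0.6141
Δ_put = N(d₁) − 1 = 0.6141 − 1 = -0.3859

-0.3859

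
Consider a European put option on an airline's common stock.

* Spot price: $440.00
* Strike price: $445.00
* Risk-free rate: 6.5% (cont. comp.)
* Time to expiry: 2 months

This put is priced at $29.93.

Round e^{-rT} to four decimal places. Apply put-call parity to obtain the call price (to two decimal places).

$29.74

e^(−rT) = e^(−0.065·0.1667) = 0.9892
Put-call parity: C − P = S − K·e^(−rT) = 440 − 445·0.9892 = 440 − 440.1940 = -0.1940
C = P + (C − P) = 29.93 + (-0.1940) = 29.7360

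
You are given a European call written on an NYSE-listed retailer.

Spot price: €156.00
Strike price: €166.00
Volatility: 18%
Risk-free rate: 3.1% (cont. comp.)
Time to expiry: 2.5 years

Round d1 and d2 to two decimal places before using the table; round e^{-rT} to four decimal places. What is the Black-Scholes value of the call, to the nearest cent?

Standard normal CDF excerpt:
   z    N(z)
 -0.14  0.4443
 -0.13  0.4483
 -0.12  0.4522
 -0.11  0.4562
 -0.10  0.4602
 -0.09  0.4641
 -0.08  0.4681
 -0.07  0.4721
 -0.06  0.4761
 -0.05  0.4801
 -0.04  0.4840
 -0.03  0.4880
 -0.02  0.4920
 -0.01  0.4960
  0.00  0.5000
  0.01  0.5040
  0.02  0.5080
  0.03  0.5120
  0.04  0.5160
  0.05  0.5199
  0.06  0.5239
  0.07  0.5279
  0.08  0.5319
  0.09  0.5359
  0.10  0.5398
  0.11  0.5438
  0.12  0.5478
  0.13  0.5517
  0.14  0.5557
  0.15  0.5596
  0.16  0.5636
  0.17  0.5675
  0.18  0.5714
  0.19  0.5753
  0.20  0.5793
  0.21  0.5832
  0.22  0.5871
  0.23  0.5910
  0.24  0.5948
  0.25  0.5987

€19.08

σ√T = 0.18·√2.5 = 0.2846
d₁ = [ln(156/166) + (0.031 + 0.18²/2)·2.5] / 0.2846 = [-0.0621 + 0.1180] / 0.2846 = 0.1963 which rounds to 0.20
d₂ = d₁ − σ√T = 0.1963 − 0.2846 = -0.0883 which rounds to -0.09
e^(−rT) = e^(−0.031·2.5) = 0.9254
N(d₁) = N(0.20) = 0.5793;  N(d₂) = N(-0.09) = 0.4641
C = 156·0.5793 − 166·0.9254·0.4641 = 90.3708 − 71.2934 = 19.0774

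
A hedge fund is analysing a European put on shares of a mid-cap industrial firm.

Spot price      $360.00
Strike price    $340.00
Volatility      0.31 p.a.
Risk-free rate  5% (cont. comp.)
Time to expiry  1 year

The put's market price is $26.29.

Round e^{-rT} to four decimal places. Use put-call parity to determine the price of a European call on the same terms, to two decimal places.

e^(−rT) = e^(−0.05·1) = 0.9512
Put-call parity: C − P = S − K·e^(−rT) = 360 − 340·0.9512 = 360 − 323.4080 = 36.5920
C = P + (C − P) = 26.29 + (36.5920) = 62.8820

$62.88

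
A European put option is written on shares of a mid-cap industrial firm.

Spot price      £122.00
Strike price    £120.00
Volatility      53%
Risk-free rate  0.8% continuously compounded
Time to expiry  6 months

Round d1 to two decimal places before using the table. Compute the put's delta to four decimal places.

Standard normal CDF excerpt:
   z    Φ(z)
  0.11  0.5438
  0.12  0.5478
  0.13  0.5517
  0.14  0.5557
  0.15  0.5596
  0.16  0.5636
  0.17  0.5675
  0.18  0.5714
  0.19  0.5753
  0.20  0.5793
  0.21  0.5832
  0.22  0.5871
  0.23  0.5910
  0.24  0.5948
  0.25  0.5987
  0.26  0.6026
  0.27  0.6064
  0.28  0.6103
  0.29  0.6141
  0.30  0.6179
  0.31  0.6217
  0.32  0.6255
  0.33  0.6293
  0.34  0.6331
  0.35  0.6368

-0.4052

σ√T = 0.53 × 0.7071 = 0.3748
ln(S/K) + (r + σ²/2)T = ln(122/120) + (0.008 + 0.53²/2)·0.5 = 0.0165 + 0.0742 = 0.0908
d₁ = 0.0908 / 0.3748 = 0.2422 → 0.24
N(d₁) = N(0.24) = 0.5948
Δ_put = N(d₁) − 1 = 0.5948 − 1 = -0.4052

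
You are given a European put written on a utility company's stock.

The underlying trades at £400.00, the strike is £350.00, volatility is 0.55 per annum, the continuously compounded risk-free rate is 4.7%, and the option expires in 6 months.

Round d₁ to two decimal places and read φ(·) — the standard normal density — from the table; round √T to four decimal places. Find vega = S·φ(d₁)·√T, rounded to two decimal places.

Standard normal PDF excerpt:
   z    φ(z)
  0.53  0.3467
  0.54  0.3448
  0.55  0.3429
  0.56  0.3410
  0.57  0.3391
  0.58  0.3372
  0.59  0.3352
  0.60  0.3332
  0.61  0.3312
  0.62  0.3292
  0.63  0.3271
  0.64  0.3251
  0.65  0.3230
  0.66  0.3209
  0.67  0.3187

94.24

σ√T = 0.55 × 0.7071 = 0.3889
d₁ = [ln(400/350) + (0.047 + ½·0.55²)·0.5] / (σ√T) = (0.1335 + 0.0991) / 0.3889 = 0.5982 ⇒ 0.60
√T = √0.5 = 0.7071
φ(d₁) = φ(0.60) = 0.3332
vega = S·φ(d₁)·√T = 400·0.3332·0.7071 = 94.2423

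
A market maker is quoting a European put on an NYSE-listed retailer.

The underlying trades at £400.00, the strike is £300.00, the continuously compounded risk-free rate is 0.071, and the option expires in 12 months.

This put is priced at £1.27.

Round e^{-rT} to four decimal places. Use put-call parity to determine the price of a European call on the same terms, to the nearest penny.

e^(−rT) = e^(−0.071·1) = 0.9315
Put-call parity: C − P = S − K·e^(−rT) = 400 − 300·0.9315 = 400 − 279.4500 = 120.5500
C = P + (C − P) = 1.27 + (120.5500) = 121.8200

£121.82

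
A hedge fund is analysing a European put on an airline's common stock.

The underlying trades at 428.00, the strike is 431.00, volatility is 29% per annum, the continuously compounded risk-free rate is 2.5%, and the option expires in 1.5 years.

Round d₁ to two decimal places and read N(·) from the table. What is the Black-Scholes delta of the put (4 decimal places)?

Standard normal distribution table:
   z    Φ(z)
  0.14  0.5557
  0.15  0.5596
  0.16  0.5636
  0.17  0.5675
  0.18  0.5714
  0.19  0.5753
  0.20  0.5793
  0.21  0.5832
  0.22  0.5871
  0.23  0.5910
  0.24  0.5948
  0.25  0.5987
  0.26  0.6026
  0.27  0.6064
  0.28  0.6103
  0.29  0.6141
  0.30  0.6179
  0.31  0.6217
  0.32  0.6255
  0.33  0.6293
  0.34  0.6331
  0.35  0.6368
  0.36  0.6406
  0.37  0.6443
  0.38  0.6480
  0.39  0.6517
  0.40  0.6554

-0.3974

σ√T = 0.29·√1.5 = 0.3552
ln(S/K) + (r + σ²/2)T = ln(428/431) + (0.025 + 0.29²/2)·1.5 = -0.0070 + 0.1006 = 0.0936
d₁ = 0.0936 / 0.3552 = 0.2635 ⇒ 0.26
N(d₁) = N(0.26) = 0.6026
Δ_put = N(d₁) − 1 = 0.6026 − 1 = -0.3974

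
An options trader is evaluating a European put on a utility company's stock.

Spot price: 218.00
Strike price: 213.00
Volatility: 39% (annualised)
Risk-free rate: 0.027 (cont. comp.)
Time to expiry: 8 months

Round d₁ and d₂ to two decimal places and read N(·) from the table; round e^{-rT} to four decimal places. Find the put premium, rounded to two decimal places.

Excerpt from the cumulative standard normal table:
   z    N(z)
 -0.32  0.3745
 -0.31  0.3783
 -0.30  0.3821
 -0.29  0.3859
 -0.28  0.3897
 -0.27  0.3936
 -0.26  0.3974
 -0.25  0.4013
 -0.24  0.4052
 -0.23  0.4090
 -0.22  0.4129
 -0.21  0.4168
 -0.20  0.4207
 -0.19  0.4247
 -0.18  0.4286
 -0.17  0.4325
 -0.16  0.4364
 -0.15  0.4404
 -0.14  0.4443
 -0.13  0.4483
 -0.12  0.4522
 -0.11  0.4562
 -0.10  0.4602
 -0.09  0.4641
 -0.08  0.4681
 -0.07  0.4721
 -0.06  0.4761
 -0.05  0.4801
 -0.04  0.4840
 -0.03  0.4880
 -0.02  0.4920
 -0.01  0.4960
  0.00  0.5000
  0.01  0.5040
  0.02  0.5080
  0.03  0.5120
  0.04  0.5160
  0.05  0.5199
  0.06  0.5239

22.99

σ√T = 0.39·√0.6667 = 0.3184
d₁ = [ln(218/213) + (0.027 + 0.39²/2)·0.6667] / 0.3184 = [0.0232 + 0.0687] / 0.3184 = 0.2886 ≈ 0.29
d₂ = d₁ − σ√T = 0.2886 − 0.3184 = -0.0298 ≈ -0.03
exp(−rT) = exp(−0.027·0.6667) = 0.9822
N(−d₂) = N(0.03) = 0.5120;  N(−d₁) = N(-0.29) = 0.3859
P = 213·0.9822·0.5120 − 218·0.3859 = 107.1148 − 84.1262 = 22.9886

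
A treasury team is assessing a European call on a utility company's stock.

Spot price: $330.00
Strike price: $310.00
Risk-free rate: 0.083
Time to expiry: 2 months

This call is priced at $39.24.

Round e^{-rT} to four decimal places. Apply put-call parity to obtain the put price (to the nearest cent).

$14.99

exp(−rT) = exp(−0.083·0.1667) = 0.9863
Put-call parity: C − P = S − K·e^(−rT) = 330 − 310·0.9863 = 330 − 305.7530 = 24.2470
P = C − (C − P) = 39.24 − (24.2470) = 14.9930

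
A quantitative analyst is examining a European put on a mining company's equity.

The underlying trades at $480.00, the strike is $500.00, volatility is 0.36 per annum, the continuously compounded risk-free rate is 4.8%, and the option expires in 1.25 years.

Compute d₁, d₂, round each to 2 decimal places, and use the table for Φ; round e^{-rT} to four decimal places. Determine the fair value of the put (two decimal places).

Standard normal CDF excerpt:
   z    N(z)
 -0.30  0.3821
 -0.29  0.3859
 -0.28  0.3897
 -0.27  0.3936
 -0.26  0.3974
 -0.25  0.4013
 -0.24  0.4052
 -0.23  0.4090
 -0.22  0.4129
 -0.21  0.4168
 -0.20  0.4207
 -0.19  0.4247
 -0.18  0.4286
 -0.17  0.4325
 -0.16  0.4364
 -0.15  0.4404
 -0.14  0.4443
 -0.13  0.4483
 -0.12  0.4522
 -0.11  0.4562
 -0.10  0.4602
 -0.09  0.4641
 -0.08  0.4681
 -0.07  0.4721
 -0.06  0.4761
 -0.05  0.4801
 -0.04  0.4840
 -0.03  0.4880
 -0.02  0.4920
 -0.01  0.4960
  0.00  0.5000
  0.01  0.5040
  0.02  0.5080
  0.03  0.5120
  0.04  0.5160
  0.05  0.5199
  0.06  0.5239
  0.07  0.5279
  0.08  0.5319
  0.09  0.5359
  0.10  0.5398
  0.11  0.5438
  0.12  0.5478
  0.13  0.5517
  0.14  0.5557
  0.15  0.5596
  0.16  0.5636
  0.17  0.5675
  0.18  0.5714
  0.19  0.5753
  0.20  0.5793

σ√T = 0.36·√1.25 = 0.4025
d₁ = [ln(480/500) + (0.048 + 0.36²/2)·1.25] / 0.4025 = [-0.0408 + 0.1410] / 0.4025 = 0.2489 → 0.25
d₂ = d₁ − σ√T = 0.2489 − 0.4025 = -0.1536 → -0.15
e^(−rT) = e^(−0.048·1.25) = 0.9418
N(−d₂) = N(0.15) = 0.5596;  N(−d₁) = N(-0.25) = 0.4013
P = 500·0.9418·0.5596 − 480·0.4013 = 263.5156 − 192.6240 = 70.8916

$70.89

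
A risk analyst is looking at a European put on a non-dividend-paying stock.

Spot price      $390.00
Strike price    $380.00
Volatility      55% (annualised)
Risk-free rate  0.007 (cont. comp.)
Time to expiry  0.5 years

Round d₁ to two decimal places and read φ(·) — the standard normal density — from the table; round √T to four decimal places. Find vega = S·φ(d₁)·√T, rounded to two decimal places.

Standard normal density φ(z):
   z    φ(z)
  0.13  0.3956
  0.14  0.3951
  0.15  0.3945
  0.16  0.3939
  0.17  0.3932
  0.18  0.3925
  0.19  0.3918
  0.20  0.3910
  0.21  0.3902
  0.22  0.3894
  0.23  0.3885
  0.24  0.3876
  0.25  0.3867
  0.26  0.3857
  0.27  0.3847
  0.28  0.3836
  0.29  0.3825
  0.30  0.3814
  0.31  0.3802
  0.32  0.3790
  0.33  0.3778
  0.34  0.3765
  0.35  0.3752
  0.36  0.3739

σ√T = 0.55 × 0.7071 = 0.3889
d₁ = [ln(390/380) + (0.007 + ½·0.55²)·0.5] / (σ√T) = (0.0260 + 0.0791) / 0.3889 = 0.2702 which rounds to 0.27
√T = √0.5 = 0.7071
φ(d₁) = φ(0.27) = 0.3847
vega = S·φ(d₁)·√T = 390·0.3847·0.7071 = 106.0883
(The call has the same vega.)

106.09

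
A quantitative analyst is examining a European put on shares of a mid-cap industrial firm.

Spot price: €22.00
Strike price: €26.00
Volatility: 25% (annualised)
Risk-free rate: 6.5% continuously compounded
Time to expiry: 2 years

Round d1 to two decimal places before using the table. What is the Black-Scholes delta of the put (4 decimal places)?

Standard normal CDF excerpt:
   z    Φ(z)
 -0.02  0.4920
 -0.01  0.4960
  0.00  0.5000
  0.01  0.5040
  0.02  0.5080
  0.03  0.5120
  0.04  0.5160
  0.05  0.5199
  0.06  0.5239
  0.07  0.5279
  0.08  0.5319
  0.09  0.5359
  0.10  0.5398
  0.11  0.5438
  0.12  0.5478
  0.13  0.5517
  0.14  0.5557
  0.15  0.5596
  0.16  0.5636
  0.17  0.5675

T = 2;  σ√T = 0.3536
ln(S/K) + (r + σ²/2)T = ln(22/26) + (0.065 + 0.25²/2)·2 = -0.1671 + 0.1925 = 0.0254
d₁ = 0.0254 / 0.3536 = 0.0720 ≈ 0.07
N(d₁) = N(0.07) = 0.5279
Δ_put = N(d₁) − 1 = 0.5279 − 1 = -0.4721

-0.4721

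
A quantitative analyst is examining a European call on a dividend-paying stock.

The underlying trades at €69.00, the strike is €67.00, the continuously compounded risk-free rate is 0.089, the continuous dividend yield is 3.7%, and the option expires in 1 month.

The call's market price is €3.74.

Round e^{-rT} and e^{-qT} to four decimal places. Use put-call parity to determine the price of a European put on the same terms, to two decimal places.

exp(−qT) = exp(−0.037·0.08333) = 0.9969;  exp(−rT) = exp(−0.089·0.08333) = 0.9926
Put-call parity: C − P = S·e^(−qT) − K·e^(−rT) = 69·0.9969 − 67·0.9926 = 68.7861 − 66.5042 = 2.2819
P = C − (C − P) = 3.74 − (2.2819) = 1.4581

€1.46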